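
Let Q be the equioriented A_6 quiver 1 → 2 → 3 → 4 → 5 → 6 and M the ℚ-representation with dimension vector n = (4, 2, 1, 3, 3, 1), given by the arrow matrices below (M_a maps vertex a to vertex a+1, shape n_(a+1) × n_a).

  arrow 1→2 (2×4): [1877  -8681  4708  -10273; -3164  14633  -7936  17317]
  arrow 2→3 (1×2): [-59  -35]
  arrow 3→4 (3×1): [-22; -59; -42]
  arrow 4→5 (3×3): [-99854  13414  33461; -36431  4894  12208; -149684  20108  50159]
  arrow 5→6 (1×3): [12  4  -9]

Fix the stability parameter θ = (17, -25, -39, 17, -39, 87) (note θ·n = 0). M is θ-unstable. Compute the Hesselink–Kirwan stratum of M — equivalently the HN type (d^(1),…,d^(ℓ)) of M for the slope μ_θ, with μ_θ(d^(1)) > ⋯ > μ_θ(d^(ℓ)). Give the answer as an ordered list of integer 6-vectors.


Interval decomposition of M: I[1,1]^2, I[1,2], I[1,6], I[4,5]^2.
HN type (ℓ=5): μ^(1)=87; μ^(2)=17; μ^(3)=-4; μ^(4)=-11; μ^(5)=-47/3

((0, 0, 0, 0, 0, 1); (2, 0, 0, 0, 0, 0); (1, 1, 0, 0, 0, 0); (0, 0, 0, 3, 3, 0); (1, 1, 1, 0, 0, 0))


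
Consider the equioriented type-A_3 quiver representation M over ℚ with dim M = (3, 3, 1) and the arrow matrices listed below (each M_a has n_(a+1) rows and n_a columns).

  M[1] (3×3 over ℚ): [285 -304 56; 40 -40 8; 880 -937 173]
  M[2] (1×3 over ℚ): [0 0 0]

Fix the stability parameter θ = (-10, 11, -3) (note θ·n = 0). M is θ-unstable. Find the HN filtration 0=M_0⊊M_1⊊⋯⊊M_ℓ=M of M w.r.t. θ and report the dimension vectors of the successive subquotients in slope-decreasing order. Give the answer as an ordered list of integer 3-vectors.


Interval decomposition of M: I[1,1], I[1,2]^2, I[2,2], I[3,3].
HN type (ℓ=3): μ^(1)=11; μ^(2)=-3; μ^(3)=-10

((0, 3, 0); (0, 0, 1); (3, 0, 0))


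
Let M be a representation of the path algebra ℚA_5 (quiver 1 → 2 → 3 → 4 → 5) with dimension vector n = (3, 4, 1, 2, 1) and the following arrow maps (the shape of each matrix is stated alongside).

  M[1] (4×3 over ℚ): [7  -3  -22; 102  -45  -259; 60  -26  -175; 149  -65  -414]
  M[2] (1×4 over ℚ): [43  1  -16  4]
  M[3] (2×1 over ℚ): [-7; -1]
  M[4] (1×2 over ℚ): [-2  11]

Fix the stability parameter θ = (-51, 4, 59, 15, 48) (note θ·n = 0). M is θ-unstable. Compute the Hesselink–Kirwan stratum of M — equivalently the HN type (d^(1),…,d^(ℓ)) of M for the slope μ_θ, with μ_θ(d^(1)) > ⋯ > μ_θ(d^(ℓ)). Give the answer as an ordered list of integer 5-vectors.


Barcode: M ≅ I[1,2]^2, I[1,5], I[2,2], I[4,4]. HN layers by μ_θ (5 steps, strictly decreasing):
  μ^(1)=48; μ^(2)=37; μ^(3)=15; μ^(4)=4; μ^(5)=-51

((0, 0, 0, 0, 1); (0, 0, 1, 1, 0); (0, 0, 0, 1, 0); (0, 4, 0, 0, 0); (3, 0, 0, 0, 0))


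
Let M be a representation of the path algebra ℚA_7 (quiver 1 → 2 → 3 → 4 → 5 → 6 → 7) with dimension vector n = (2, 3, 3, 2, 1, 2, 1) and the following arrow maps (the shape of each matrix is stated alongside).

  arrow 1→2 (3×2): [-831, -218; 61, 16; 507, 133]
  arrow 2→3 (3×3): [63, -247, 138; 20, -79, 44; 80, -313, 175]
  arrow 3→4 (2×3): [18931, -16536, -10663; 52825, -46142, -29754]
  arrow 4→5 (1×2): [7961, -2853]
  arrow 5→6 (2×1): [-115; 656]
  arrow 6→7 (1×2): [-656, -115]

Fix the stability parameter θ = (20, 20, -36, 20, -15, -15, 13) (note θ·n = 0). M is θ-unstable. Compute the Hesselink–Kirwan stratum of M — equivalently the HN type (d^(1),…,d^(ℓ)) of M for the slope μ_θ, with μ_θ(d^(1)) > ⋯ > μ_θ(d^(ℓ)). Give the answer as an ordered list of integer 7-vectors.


Via rank(M_{q-1}∘⋯∘M_p): M ≅ I[1,3], I[1,6], I[2,4], I[6,7].
μ_θ-semistable layers: μ^(1)=20; μ^(2)=13; μ^(3)=4/3; μ^(4)=-1; μ^(5)=-8; μ^(6)=-15

((0, 0, 0, 1, 0, 0, 0); (0, 0, 0, 0, 0, 0, 1); (1, 1, 1, 0, 0, 0, 0); (1, 1, 1, 1, 1, 1, 0); (0, 1, 1, 0, 0, 0, 0); (0, 0, 0, 0, 0, 1, 0))


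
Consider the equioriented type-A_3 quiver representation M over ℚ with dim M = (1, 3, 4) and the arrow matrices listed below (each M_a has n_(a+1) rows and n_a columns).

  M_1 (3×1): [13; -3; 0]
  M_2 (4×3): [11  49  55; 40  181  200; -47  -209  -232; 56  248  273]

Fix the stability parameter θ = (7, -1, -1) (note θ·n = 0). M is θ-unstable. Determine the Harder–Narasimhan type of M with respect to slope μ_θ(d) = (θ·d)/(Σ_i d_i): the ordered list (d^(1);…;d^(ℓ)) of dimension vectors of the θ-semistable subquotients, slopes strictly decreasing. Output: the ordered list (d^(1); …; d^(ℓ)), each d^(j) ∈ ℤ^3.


Via rank(M_{q-1}∘⋯∘M_p): M ≅ I[1,3], I[2,3]^2, I[3,3].
μ_θ-semistable layers: μ^(1)=5/3; μ^(2)=-1

((1, 1, 1); (0, 2, 3))


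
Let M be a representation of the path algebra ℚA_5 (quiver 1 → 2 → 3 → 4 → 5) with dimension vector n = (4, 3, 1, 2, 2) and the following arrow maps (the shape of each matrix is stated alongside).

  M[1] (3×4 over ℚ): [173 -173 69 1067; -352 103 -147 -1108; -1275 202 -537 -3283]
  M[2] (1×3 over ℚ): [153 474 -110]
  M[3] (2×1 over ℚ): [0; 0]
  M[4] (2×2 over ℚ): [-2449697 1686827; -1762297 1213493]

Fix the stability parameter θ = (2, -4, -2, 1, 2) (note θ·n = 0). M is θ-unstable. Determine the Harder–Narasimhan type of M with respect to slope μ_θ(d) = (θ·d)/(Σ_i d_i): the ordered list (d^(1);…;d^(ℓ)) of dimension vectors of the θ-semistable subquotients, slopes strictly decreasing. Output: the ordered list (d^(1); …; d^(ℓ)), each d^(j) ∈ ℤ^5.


Interval decomposition of M: I[1,1], I[1,2]^2, I[1,3], I[4,5]^2.
HN type (ℓ=4): μ^(1)=2; μ^(2)=1; μ^(3)=-1; μ^(4)=-4/3

((1, 0, 0, 0, 2); (0, 0, 0, 2, 0); (2, 2, 0, 0, 0); (1, 1, 1, 0, 0))


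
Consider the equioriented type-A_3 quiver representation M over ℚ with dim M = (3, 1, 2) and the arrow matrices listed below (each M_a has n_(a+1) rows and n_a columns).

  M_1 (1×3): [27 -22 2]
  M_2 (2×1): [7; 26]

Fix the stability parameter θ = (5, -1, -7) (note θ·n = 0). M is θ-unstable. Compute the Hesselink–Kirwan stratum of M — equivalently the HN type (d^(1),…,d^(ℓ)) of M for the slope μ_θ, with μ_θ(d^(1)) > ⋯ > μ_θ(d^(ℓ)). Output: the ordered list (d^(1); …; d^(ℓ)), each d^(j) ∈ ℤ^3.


Barcode: M ≅ I[1,1]^2, I[1,3], I[3,3]. HN layers by μ_θ (3 steps, strictly decreasing):
  μ^(1)=5; μ^(2)=-1; μ^(3)=-7

((2, 0, 0); (1, 1, 1); (0, 0, 1))


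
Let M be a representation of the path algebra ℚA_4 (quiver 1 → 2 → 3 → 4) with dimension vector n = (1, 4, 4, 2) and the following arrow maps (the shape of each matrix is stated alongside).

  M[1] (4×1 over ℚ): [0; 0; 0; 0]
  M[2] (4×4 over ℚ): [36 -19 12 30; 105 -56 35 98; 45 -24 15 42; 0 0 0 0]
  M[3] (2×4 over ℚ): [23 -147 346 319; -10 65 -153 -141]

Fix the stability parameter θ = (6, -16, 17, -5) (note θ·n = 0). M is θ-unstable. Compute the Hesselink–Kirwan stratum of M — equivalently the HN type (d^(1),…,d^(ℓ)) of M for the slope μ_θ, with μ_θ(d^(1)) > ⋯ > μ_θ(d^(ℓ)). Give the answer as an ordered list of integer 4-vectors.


Barcode: M ≅ I[1,1], I[2,2]^2, I[2,4]^2, I[3,3]^2. HN layers by μ_θ (3 steps, strictly decreasing):
  μ^(1)=17; μ^(2)=6; μ^(3)=-16

((0, 0, 2, 0); (1, 0, 2, 2); (0, 4, 0, 0))


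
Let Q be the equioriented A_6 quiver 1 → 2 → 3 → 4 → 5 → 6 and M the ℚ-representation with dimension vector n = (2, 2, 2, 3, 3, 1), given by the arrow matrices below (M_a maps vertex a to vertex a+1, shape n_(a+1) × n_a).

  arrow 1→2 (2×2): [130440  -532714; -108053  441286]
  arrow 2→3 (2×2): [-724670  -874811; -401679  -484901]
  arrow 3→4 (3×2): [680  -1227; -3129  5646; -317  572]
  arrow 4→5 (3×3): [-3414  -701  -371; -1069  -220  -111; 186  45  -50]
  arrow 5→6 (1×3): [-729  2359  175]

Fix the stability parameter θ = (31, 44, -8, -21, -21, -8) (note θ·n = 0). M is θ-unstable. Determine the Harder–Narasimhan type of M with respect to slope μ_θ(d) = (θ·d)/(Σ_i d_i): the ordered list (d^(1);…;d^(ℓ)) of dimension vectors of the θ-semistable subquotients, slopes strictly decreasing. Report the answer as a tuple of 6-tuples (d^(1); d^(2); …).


Interval decomposition of M: I[1,5], I[1,6], I[4,5].
HN type (ℓ=3): μ^(1)=5; μ^(2)=17/6; μ^(3)=-21

((1, 1, 1, 1, 1, 0); (1, 1, 1, 1, 1, 1); (0, 0, 0, 1, 1, 0))


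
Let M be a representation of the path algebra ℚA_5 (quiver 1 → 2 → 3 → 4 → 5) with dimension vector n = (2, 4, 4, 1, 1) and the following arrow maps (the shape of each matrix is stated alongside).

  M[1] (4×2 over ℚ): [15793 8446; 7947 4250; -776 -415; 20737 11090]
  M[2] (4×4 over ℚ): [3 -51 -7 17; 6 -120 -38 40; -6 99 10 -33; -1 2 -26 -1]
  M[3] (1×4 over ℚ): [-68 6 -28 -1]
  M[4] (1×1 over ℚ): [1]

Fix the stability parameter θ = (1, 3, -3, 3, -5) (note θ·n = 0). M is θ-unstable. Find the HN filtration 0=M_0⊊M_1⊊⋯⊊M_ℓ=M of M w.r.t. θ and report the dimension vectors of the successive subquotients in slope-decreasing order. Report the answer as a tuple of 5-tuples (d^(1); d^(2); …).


Via rank(M_{q-1}∘⋯∘M_p): M ≅ I[1,3], I[1,5], I[2,2], I[2,3], I[3,3].
μ_θ-semistable layers: μ^(1)=3; μ^(2)=1/3; μ^(3)=0; μ^(4)=-1/5; μ^(5)=-3

((0, 1, 0, 0, 0); (1, 1, 1, 0, 0); (0, 1, 1, 0, 0); (1, 1, 1, 1, 1); (0, 0, 1, 0, 0))


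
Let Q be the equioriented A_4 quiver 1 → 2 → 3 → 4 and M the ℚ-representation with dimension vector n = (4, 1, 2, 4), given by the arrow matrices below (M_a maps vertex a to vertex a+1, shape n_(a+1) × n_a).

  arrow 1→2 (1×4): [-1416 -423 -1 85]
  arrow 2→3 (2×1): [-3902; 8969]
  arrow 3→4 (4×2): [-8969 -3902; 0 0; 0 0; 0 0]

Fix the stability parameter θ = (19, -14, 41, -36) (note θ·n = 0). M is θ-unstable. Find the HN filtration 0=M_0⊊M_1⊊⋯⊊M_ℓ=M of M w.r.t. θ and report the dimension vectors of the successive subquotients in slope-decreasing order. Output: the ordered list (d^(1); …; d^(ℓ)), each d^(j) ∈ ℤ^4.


Barcode: M ≅ I[1,1]^3, I[1,3], I[3,4], I[4,4]^3. HN layers by μ_θ (4 steps, strictly decreasing):
  μ^(1)=41; μ^(2)=19; μ^(3)=5/2; μ^(4)=-36

((0, 0, 1, 0); (3, 0, 0, 0); (1, 1, 1, 1); (0, 0, 0, 3))


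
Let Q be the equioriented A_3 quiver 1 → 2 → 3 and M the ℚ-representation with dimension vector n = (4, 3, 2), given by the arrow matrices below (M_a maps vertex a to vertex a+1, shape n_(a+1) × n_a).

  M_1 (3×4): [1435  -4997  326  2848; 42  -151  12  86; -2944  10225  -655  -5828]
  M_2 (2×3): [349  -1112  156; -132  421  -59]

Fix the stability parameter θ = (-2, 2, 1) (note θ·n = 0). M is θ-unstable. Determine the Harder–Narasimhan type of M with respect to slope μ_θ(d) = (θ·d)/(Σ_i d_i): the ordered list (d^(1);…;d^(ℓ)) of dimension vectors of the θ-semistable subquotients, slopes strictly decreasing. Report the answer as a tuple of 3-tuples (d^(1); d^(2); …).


Interval decomposition of M: I[1,1], I[1,2], I[1,3]^2.
HN type (ℓ=3): μ^(1)=2; μ^(2)=3/2; μ^(3)=-2

((0, 1, 0); (0, 2, 2); (4, 0, 0))


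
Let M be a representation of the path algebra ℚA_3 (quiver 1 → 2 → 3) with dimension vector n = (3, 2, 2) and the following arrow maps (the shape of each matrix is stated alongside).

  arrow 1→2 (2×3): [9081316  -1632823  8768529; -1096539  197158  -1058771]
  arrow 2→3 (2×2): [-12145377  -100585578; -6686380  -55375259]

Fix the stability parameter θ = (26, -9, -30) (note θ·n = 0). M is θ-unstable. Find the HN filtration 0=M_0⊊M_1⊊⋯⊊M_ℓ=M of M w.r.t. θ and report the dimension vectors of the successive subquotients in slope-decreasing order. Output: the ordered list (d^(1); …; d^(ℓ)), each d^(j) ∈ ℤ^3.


Via rank(M_{q-1}∘⋯∘M_p): M ≅ I[1,1], I[1,3]^2.
μ_θ-semistable layers: μ^(1)=26; μ^(2)=-13/3

((1, 0, 0); (2, 2, 2))


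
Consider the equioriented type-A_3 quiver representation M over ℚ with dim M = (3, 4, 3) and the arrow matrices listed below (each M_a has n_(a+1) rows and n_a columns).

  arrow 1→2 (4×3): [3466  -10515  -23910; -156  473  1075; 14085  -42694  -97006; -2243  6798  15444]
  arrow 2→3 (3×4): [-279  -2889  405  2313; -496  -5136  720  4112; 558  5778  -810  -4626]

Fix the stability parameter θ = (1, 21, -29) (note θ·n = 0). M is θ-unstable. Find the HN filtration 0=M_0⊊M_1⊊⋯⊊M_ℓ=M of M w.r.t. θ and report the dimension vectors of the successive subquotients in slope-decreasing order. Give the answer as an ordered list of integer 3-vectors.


Barcode: M ≅ I[1,2]^2, I[1,3], I[2,2], I[3,3]^2. HN layers by μ_θ (4 steps, strictly decreasing):
  μ^(1)=21; μ^(2)=1; μ^(3)=-7/3; μ^(4)=-29

((0, 3, 0); (2, 0, 0); (1, 1, 1); (0, 0, 2))


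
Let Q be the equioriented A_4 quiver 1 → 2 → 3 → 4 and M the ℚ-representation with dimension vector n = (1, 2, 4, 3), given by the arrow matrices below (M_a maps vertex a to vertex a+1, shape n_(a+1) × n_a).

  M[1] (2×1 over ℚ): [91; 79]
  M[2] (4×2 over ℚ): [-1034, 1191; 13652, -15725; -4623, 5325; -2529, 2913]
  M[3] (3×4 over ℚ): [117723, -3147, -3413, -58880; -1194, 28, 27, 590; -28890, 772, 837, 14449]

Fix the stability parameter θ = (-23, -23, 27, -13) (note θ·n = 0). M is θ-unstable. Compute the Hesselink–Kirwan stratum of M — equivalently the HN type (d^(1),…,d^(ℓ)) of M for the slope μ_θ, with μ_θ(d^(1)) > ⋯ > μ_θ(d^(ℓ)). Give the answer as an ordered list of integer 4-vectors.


Via rank(M_{q-1}∘⋯∘M_p): M ≅ I[1,3], I[2,4], I[3,4]^2.
μ_θ-semistable layers: μ^(1)=27; μ^(2)=7; μ^(3)=-23

((0, 0, 1, 0); (0, 0, 3, 3); (1, 2, 0, 0))


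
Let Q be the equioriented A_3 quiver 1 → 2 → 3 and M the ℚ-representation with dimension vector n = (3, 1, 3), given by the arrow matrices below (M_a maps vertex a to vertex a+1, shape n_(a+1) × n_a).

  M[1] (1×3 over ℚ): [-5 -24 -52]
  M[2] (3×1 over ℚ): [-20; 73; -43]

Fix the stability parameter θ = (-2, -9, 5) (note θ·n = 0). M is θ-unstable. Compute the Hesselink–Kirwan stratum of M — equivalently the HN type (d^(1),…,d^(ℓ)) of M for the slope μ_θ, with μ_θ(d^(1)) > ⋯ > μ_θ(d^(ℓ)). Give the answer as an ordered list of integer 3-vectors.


Interval decomposition of M: I[1,1]^2, I[1,3], I[3,3]^2.
HN type (ℓ=3): μ^(1)=5; μ^(2)=-2; μ^(3)=-11/2

((0, 0, 3); (2, 0, 0); (1, 1, 0))


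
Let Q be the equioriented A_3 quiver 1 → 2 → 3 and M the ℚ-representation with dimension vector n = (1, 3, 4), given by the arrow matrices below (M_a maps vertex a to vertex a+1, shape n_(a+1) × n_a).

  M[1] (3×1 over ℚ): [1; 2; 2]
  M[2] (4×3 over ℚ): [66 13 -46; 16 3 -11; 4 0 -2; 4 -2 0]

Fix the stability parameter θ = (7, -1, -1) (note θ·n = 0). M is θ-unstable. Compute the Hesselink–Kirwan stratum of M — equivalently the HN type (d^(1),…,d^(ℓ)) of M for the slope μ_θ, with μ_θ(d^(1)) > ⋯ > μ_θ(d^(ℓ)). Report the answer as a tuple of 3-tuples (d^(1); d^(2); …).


Via rank(M_{q-1}∘⋯∘M_p): M ≅ I[1,2], I[2,3]^2, I[3,3]^2.
μ_θ-semistable layers: μ^(1)=3; μ^(2)=-1

((1, 1, 0); (0, 2, 4))


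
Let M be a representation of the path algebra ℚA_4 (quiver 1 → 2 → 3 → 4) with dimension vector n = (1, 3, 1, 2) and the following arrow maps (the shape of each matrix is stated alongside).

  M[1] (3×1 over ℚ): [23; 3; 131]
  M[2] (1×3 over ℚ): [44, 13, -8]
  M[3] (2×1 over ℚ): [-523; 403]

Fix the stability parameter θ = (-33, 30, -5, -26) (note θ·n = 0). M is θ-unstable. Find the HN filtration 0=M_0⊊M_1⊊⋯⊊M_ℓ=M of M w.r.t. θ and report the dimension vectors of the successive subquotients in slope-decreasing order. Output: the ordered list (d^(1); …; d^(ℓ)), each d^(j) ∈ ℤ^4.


Interval decomposition of M: I[1,4], I[2,2]^2, I[4,4].
HN type (ℓ=4): μ^(1)=30; μ^(2)=-1/3; μ^(3)=-26; μ^(4)=-33

((0, 2, 0, 0); (0, 1, 1, 1); (0, 0, 0, 1); (1, 0, 0, 0))


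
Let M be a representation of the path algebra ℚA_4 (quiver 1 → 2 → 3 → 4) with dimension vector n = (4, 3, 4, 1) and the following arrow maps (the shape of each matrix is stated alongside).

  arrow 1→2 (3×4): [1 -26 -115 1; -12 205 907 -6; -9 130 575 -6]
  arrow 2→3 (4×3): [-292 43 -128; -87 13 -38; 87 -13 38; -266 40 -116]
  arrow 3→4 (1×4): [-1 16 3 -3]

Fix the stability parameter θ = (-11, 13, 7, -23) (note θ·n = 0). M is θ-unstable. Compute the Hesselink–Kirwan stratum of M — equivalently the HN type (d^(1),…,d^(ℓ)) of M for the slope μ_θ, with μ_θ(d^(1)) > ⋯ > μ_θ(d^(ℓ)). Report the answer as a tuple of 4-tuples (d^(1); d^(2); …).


Barcode: M ≅ I[1,1], I[1,2], I[1,3], I[1,4], I[3,3]^2. HN layers by μ_θ (5 steps, strictly decreasing):
  μ^(1)=13; μ^(2)=10; μ^(3)=7; μ^(4)=-1; μ^(5)=-11

((0, 1, 0, 0); (0, 1, 1, 0); (0, 0, 2, 0); (0, 1, 1, 1); (4, 0, 0, 0))


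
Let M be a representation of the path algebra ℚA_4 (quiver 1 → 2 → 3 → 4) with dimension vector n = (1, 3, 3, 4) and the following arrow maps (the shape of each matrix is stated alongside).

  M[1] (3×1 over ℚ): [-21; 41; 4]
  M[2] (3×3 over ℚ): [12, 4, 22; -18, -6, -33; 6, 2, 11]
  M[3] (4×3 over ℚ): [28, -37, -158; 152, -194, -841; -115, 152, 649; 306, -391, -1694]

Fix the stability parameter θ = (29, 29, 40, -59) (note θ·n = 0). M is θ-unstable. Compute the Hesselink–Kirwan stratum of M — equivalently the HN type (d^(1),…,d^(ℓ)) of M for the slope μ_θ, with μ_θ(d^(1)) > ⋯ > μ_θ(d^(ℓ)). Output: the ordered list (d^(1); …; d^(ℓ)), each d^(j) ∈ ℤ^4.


Barcode: M ≅ I[1,2], I[2,2], I[2,4], I[3,4]^2, I[4,4]. HN layers by μ_θ (4 steps, strictly decreasing):
  μ^(1)=29; μ^(2)=10/3; μ^(3)=-19/2; μ^(4)=-59

((1, 2, 0, 0); (0, 1, 1, 1); (0, 0, 2, 2); (0, 0, 0, 1))


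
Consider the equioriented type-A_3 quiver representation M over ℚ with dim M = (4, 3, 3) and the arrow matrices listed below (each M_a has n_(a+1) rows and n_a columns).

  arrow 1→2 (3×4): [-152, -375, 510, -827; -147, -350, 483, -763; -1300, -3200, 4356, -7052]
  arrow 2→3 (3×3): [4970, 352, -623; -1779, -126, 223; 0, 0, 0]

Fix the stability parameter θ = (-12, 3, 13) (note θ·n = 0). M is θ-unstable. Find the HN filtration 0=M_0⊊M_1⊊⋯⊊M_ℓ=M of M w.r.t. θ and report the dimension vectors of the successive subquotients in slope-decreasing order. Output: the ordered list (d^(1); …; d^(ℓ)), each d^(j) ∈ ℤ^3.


Barcode: M ≅ I[1,1]^2, I[1,2], I[1,3], I[2,3], I[3,3]. HN layers by μ_θ (3 steps, strictly decreasing):
  μ^(1)=13; μ^(2)=3; μ^(3)=-12

((0, 0, 3); (0, 3, 0); (4, 0, 0))


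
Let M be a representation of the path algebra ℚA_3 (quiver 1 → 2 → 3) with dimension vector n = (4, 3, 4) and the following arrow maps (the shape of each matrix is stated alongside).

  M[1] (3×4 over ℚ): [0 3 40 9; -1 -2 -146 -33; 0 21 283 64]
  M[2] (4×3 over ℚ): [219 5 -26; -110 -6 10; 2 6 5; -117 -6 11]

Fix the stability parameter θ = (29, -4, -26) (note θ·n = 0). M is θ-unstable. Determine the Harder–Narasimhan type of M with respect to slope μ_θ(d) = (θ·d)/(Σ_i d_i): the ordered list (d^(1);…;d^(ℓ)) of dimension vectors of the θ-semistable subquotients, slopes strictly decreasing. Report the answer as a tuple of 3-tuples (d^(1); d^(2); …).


Barcode: M ≅ I[1,1], I[1,3]^3, I[3,3]. HN layers by μ_θ (3 steps, strictly decreasing):
  μ^(1)=29; μ^(2)=-1/3; μ^(3)=-26

((1, 0, 0); (3, 3, 3); (0, 0, 1))


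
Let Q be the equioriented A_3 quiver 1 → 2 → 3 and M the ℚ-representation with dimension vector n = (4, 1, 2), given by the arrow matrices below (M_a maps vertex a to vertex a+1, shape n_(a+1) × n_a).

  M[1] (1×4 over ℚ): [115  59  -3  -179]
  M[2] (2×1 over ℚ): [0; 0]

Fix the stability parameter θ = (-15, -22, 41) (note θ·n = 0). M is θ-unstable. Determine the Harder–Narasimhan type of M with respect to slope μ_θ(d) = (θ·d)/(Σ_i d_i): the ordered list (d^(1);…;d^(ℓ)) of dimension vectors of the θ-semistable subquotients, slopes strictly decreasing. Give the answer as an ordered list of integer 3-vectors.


Via rank(M_{q-1}∘⋯∘M_p): M ≅ I[1,1]^3, I[1,2], I[3,3]^2.
μ_θ-semistable layers: μ^(1)=41; μ^(2)=-15; μ^(3)=-37/2

((0, 0, 2); (3, 0, 0); (1, 1, 0))


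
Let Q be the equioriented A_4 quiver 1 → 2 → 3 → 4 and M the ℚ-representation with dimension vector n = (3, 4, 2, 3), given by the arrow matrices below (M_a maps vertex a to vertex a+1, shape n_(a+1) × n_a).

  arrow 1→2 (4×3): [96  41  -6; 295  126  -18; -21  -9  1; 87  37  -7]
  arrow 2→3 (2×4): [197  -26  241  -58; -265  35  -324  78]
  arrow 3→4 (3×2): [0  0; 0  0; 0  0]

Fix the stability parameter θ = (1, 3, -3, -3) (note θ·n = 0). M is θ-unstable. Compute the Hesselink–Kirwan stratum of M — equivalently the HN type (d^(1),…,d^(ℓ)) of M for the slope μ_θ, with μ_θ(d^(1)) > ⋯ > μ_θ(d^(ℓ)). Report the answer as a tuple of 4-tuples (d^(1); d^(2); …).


Barcode: M ≅ I[1,2], I[1,3]^2, I[2,2], I[4,4]^3. HN layers by μ_θ (4 steps, strictly decreasing):
  μ^(1)=3; μ^(2)=1; μ^(3)=1/3; μ^(4)=-3

((0, 2, 0, 0); (1, 0, 0, 0); (2, 2, 2, 0); (0, 0, 0, 3))


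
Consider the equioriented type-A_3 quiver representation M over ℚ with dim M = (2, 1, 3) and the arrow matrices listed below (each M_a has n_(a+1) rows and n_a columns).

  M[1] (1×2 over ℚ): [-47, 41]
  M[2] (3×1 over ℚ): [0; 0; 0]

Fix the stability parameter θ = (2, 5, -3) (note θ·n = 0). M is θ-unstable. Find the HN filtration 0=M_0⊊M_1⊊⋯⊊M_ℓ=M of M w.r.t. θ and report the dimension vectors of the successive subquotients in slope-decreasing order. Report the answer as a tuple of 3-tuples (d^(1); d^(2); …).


Interval decomposition of M: I[1,1], I[1,2], I[3,3]^3.
HN type (ℓ=3): μ^(1)=5; μ^(2)=2; μ^(3)=-3

((0, 1, 0); (2, 0, 0); (0, 0, 3))


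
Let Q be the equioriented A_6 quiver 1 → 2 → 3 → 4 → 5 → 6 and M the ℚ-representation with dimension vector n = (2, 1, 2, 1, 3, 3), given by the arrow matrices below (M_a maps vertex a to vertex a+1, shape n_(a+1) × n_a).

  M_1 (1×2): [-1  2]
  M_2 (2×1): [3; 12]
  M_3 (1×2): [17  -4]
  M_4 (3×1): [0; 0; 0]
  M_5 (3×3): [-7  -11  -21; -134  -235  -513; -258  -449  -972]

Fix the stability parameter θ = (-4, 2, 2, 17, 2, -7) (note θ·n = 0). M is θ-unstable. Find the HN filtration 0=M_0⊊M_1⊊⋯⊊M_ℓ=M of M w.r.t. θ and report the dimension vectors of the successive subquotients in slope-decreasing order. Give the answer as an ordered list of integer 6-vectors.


Interval decomposition of M: I[1,1], I[1,4], I[3,3], I[5,6]^3.
HN type (ℓ=4): μ^(1)=17; μ^(2)=2; μ^(3)=-5/2; μ^(4)=-4

((0, 0, 0, 1, 0, 0); (0, 1, 2, 0, 0, 0); (0, 0, 0, 0, 3, 3); (2, 0, 0, 0, 0, 0))


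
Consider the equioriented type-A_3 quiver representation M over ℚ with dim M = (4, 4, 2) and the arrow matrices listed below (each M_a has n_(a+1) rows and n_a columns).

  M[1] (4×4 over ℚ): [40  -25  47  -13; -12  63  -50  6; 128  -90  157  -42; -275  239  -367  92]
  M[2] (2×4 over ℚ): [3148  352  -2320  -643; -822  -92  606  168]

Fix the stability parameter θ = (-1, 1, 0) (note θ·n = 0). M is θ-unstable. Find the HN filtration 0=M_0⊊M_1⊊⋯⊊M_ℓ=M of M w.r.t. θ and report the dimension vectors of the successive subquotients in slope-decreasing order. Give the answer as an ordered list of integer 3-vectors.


Via rank(M_{q-1}∘⋯∘M_p): M ≅ I[1,2]^2, I[1,3]^2.
μ_θ-semistable layers: μ^(1)=1; μ^(2)=1/2; μ^(3)=-1

((0, 2, 0); (0, 2, 2); (4, 0, 0))


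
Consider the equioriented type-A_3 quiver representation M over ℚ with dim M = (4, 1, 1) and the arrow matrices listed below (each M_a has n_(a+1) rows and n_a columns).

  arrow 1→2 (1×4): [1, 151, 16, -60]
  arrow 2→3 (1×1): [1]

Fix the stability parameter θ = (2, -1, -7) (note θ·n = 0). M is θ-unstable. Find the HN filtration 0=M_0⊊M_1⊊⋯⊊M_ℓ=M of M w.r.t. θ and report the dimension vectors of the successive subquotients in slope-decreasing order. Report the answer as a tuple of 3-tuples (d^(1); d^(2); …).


Via rank(M_{q-1}∘⋯∘M_p): M ≅ I[1,1]^3, I[1,3].
μ_θ-semistable layers: μ^(1)=2; μ^(2)=-2

((3, 0, 0); (1, 1, 1))


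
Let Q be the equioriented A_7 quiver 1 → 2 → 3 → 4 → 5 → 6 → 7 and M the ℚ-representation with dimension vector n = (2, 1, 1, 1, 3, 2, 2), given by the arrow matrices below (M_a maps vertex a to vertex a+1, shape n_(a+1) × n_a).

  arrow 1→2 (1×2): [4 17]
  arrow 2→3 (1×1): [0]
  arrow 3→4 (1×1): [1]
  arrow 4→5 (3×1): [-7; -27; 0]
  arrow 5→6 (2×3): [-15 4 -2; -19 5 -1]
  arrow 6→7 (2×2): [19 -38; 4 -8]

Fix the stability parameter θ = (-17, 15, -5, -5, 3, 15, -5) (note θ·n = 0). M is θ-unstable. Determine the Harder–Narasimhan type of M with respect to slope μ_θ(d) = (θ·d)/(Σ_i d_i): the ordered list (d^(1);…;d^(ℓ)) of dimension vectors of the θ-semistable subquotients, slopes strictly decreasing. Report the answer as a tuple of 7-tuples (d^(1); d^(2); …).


Interval decomposition of M: I[1,1], I[1,2], I[3,7], I[5,5], I[5,6], I[7,7].
HN type (ℓ=5): μ^(1)=15; μ^(2)=5; μ^(3)=3; μ^(4)=-5; μ^(5)=-17

((0, 1, 0, 0, 0, 1, 0); (0, 0, 0, 0, 0, 1, 1); (0, 0, 0, 0, 3, 0, 0); (0, 0, 1, 1, 0, 0, 1); (2, 0, 0, 0, 0, 0, 0))


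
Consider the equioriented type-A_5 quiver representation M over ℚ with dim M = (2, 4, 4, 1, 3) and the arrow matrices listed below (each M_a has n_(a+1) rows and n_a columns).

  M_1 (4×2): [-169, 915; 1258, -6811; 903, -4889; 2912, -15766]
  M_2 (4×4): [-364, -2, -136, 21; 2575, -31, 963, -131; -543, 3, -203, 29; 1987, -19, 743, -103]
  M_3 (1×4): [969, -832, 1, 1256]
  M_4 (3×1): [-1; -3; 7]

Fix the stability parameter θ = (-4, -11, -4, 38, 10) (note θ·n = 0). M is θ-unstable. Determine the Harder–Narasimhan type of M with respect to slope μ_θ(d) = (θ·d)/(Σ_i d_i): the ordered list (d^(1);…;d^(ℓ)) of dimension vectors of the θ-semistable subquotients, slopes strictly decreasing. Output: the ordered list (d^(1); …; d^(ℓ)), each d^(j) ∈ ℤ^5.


Interval decomposition of M: I[1,2], I[1,5], I[2,2], I[2,3], I[3,3]^2, I[5,5]^2.
HN type (ℓ=5): μ^(1)=24; μ^(2)=10; μ^(3)=-4; μ^(4)=-15/2; μ^(5)=-11

((0, 0, 0, 1, 1); (0, 0, 0, 0, 2); (0, 0, 4, 0, 0); (2, 2, 0, 0, 0); (0, 2, 0, 0, 0))


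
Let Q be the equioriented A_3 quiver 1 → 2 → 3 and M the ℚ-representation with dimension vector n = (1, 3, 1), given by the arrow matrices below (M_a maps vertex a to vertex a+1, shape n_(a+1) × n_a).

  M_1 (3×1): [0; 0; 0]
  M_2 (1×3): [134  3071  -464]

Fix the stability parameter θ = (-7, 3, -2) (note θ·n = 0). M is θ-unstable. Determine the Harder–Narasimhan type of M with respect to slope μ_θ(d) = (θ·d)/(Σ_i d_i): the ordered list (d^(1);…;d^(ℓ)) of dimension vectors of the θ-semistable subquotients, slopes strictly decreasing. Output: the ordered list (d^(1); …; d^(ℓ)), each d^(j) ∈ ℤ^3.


Interval decomposition of M: I[1,1], I[2,2]^2, I[2,3].
HN type (ℓ=3): μ^(1)=3; μ^(2)=1/2; μ^(3)=-7

((0, 2, 0); (0, 1, 1); (1, 0, 0))


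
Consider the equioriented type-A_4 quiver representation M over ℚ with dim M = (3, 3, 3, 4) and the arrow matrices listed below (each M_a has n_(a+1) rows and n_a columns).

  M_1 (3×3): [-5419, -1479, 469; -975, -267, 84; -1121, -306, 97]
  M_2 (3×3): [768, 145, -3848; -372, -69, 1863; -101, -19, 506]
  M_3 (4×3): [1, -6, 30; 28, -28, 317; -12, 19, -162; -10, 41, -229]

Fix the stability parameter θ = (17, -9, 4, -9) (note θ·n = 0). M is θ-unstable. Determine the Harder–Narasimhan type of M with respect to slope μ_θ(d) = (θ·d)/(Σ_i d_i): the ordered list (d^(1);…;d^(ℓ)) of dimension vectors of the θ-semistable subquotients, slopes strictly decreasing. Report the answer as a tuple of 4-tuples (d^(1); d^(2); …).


Via rank(M_{q-1}∘⋯∘M_p): M ≅ I[1,4]^3, I[4,4].
μ_θ-semistable layers: μ^(1)=3/4; μ^(2)=-9

((3, 3, 3, 3); (0, 0, 0, 1))


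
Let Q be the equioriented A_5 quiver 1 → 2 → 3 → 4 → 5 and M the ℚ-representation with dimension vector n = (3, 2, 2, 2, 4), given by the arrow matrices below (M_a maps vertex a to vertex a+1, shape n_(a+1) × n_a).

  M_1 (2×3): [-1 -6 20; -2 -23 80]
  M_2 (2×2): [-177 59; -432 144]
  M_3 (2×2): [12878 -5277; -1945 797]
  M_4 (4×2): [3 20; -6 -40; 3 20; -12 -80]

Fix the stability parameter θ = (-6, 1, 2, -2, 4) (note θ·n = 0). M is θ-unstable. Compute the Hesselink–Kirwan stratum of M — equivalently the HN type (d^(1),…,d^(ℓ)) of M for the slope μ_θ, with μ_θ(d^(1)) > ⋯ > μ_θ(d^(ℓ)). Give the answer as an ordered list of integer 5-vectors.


Via rank(M_{q-1}∘⋯∘M_p): M ≅ I[1,1], I[1,2], I[1,5], I[3,4], I[5,5]^3.
μ_θ-semistable layers: μ^(1)=4; μ^(2)=1; μ^(3)=1/3; μ^(4)=0; μ^(5)=-6

((0, 0, 0, 0, 4); (0, 1, 0, 0, 0); (0, 1, 1, 1, 0); (0, 0, 1, 1, 0); (3, 0, 0, 0, 0))


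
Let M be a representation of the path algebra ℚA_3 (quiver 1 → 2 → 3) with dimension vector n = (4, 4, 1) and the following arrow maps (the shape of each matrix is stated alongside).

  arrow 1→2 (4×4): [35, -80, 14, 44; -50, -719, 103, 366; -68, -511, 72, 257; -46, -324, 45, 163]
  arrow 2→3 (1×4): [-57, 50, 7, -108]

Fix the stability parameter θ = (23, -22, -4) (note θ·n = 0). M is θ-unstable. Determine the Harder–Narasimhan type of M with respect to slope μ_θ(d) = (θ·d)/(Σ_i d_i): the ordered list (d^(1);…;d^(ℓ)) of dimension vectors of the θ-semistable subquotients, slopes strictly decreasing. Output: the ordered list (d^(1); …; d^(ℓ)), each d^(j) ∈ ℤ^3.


Via rank(M_{q-1}∘⋯∘M_p): M ≅ I[1,2]^3, I[1,3].
μ_θ-semistable layers: μ^(1)=1/2; μ^(2)=-1

((3, 3, 0); (1, 1, 1))


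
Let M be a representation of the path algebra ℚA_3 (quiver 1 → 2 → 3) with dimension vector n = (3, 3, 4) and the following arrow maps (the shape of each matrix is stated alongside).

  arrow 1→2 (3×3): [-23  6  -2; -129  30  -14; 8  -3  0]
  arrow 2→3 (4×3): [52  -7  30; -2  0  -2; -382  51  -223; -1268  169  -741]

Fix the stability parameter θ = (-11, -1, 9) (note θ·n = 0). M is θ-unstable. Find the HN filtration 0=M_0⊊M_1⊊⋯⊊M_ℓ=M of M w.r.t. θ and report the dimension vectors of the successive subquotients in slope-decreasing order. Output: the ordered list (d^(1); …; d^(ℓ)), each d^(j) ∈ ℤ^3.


Interval decomposition of M: I[1,1], I[1,3]^2, I[2,3], I[3,3].
HN type (ℓ=3): μ^(1)=9; μ^(2)=-1; μ^(3)=-11

((0, 0, 4); (0, 3, 0); (3, 0, 0))


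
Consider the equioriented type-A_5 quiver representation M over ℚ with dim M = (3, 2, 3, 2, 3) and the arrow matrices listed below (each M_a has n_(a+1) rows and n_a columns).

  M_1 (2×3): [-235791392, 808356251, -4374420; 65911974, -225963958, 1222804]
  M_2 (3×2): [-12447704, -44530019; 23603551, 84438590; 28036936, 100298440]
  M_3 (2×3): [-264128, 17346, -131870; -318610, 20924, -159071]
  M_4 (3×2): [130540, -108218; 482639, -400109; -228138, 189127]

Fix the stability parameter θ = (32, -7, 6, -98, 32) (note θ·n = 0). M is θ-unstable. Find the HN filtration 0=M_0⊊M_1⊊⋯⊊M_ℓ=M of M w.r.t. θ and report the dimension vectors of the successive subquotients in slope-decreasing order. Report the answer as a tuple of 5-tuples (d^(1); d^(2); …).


Barcode: M ≅ I[1,1], I[1,5]^2, I[3,3], I[5,5]. HN layers by μ_θ (3 steps, strictly decreasing):
  μ^(1)=32; μ^(2)=6; μ^(3)=-67/4

((1, 0, 0, 0, 3); (0, 0, 1, 0, 0); (2, 2, 2, 2, 0))


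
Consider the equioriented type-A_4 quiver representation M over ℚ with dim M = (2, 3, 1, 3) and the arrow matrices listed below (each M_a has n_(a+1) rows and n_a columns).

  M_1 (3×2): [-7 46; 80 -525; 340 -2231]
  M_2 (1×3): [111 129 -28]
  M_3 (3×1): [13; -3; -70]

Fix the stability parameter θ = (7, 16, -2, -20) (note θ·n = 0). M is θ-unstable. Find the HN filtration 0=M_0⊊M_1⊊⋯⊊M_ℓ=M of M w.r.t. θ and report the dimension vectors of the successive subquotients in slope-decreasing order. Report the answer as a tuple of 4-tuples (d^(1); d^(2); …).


Interval decomposition of M: I[1,2], I[1,4], I[2,2], I[4,4]^2.
HN type (ℓ=4): μ^(1)=16; μ^(2)=7; μ^(3)=1/4; μ^(4)=-20

((0, 2, 0, 0); (1, 0, 0, 0); (1, 1, 1, 1); (0, 0, 0, 2))


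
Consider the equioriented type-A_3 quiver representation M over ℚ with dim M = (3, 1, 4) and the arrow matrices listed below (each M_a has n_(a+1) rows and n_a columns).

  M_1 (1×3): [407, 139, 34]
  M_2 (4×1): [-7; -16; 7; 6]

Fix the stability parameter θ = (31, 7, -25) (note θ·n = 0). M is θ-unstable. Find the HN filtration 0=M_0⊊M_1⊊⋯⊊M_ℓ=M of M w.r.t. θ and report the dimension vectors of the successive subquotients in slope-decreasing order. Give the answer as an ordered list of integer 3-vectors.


Interval decomposition of M: I[1,1]^2, I[1,3], I[3,3]^3.
HN type (ℓ=3): μ^(1)=31; μ^(2)=13/3; μ^(3)=-25

((2, 0, 0); (1, 1, 1); (0, 0, 3))


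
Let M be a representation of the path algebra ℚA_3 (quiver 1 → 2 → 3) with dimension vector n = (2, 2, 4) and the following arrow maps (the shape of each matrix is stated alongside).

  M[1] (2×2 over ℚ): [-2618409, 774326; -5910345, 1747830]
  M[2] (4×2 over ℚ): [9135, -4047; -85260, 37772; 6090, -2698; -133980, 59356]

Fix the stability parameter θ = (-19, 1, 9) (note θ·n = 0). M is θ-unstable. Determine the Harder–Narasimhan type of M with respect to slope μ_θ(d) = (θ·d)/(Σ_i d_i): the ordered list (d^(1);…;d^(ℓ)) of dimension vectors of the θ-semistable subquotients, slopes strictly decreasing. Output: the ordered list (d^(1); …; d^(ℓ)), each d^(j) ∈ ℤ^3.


Barcode: M ≅ I[1,1], I[1,2], I[2,3], I[3,3]^3. HN layers by μ_θ (3 steps, strictly decreasing):
  μ^(1)=9; μ^(2)=1; μ^(3)=-19

((0, 0, 4); (0, 2, 0); (2, 0, 0))


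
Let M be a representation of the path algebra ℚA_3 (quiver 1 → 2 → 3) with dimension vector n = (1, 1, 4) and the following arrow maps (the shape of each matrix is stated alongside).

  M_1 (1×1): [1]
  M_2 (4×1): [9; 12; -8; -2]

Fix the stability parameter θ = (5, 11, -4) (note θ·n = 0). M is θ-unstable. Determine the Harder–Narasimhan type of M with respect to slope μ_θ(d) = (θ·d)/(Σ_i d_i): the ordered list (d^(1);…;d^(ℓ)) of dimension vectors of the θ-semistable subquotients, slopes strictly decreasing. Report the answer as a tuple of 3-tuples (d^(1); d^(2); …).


Barcode: M ≅ I[1,3], I[3,3]^3. HN layers by μ_θ (2 steps, strictly decreasing):
  μ^(1)=4; μ^(2)=-4

((1, 1, 1); (0, 0, 3))


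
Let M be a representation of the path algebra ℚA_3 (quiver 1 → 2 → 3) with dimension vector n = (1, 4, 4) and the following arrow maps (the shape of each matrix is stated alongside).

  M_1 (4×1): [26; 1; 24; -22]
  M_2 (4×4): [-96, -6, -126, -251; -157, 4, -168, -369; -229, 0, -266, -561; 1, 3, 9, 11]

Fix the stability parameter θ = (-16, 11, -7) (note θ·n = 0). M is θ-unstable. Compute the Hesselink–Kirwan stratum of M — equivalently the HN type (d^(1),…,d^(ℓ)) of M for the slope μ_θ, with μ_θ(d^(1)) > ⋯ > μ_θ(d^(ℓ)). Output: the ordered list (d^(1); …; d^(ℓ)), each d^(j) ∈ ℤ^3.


Barcode: M ≅ I[1,3], I[2,3]^3. HN layers by μ_θ (2 steps, strictly decreasing):
  μ^(1)=2; μ^(2)=-16

((0, 4, 4); (1, 0, 0))


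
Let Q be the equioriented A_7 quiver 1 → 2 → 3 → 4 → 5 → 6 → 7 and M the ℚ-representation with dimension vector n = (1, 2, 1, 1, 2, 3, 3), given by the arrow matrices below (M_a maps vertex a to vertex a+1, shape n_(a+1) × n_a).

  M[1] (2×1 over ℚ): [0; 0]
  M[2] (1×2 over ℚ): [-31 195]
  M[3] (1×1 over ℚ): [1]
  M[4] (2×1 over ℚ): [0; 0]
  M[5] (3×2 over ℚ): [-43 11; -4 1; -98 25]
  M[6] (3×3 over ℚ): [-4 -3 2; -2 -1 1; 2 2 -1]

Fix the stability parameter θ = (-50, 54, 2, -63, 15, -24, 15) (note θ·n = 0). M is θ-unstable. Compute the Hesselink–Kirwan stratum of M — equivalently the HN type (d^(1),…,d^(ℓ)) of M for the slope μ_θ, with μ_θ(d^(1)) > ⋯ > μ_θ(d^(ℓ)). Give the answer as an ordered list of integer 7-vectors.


Barcode: M ≅ I[1,1], I[2,2], I[2,4], I[5,6], I[5,7], I[6,7], I[7,7]. HN layers by μ_θ (6 steps, strictly decreasing):
  μ^(1)=54; μ^(2)=15; μ^(3)=-7/3; μ^(4)=-9/2; μ^(5)=-24; μ^(6)=-50

((0, 1, 0, 0, 0, 0, 0); (0, 0, 0, 0, 0, 0, 3); (0, 1, 1, 1, 0, 0, 0); (0, 0, 0, 0, 2, 2, 0); (0, 0, 0, 0, 0, 1, 0); (1, 0, 0, 0, 0, 0, 0))


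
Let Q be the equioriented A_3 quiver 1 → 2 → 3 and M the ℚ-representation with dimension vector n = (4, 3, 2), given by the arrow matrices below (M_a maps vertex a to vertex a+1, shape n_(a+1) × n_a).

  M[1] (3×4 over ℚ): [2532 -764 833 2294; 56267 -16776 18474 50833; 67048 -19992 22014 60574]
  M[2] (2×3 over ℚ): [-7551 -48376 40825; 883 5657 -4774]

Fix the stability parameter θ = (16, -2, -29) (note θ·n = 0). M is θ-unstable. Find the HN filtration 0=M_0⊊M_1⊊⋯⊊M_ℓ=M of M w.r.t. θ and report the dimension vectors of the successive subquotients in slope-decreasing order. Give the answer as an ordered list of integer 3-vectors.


Via rank(M_{q-1}∘⋯∘M_p): M ≅ I[1,1], I[1,2], I[1,3]^2.
μ_θ-semistable layers: μ^(1)=16; μ^(2)=7; μ^(3)=-5

((1, 0, 0); (1, 1, 0); (2, 2, 2))


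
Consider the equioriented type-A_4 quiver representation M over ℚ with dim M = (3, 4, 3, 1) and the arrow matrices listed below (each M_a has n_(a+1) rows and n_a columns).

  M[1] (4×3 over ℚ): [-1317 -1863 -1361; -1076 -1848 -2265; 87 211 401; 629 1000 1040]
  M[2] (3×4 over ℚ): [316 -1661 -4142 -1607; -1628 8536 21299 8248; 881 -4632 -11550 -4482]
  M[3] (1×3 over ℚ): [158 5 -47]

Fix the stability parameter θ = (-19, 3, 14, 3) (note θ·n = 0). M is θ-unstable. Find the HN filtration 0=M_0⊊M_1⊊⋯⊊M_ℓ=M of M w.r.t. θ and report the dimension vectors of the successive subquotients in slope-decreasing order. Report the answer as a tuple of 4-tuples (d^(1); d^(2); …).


Interval decomposition of M: I[1,2], I[1,3], I[1,4], I[2,3].
HN type (ℓ=4): μ^(1)=14; μ^(2)=17/2; μ^(3)=3; μ^(4)=-19

((0, 0, 2, 0); (0, 0, 1, 1); (0, 4, 0, 0); (3, 0, 0, 0))


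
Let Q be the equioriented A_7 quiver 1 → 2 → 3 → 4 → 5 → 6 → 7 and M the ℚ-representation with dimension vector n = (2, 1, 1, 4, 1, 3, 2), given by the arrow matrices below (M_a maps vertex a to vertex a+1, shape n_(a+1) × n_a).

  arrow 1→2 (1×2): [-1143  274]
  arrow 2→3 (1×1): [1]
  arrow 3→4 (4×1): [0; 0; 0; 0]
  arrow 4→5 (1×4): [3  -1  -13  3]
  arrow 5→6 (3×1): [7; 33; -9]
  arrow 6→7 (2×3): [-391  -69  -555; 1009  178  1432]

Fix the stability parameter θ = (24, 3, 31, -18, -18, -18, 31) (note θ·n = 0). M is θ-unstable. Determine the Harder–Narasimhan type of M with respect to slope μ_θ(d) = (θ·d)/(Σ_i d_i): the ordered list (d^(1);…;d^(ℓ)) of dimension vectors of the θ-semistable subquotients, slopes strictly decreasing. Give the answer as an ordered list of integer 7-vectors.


Barcode: M ≅ I[1,1], I[1,3], I[4,4]^3, I[4,7], I[6,6], I[6,7]. HN layers by μ_θ (4 steps, strictly decreasing):
  μ^(1)=31; μ^(2)=24; μ^(3)=27/2; μ^(4)=-18

((0, 0, 1, 0, 0, 0, 2); (1, 0, 0, 0, 0, 0, 0); (1, 1, 0, 0, 0, 0, 0); (0, 0, 0, 4, 1, 3, 0))


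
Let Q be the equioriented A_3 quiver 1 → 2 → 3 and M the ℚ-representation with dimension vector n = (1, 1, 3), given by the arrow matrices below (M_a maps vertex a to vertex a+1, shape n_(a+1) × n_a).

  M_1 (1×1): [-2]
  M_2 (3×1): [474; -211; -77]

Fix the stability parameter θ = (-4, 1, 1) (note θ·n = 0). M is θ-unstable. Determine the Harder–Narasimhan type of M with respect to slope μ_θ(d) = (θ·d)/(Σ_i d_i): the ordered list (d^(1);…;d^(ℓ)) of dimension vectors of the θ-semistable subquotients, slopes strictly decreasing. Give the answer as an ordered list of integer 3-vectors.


Via rank(M_{q-1}∘⋯∘M_p): M ≅ I[1,3], I[3,3]^2.
μ_θ-semistable layers: μ^(1)=1; μ^(2)=-4

((0, 1, 3); (1, 0, 0))


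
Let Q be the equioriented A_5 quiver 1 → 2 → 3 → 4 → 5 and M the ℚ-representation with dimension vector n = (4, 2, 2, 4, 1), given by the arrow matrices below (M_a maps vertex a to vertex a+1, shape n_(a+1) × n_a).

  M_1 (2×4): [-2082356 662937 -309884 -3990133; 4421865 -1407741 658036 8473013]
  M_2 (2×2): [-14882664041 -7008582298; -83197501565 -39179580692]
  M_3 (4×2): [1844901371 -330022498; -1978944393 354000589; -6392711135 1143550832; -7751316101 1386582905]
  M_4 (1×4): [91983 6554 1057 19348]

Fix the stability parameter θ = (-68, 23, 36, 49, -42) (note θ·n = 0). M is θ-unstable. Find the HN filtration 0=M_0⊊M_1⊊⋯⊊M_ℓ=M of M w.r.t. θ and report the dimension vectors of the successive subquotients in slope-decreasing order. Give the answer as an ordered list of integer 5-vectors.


Barcode: M ≅ I[1,1]^2, I[1,4], I[1,5], I[4,4]^2. HN layers by μ_θ (5 steps, strictly decreasing):
  μ^(1)=49; μ^(2)=36; μ^(3)=23; μ^(4)=33/2; μ^(5)=-68

((0, 0, 0, 3, 0); (0, 0, 1, 0, 0); (0, 1, 0, 0, 0); (0, 1, 1, 1, 1); (4, 0, 0, 0, 0))
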